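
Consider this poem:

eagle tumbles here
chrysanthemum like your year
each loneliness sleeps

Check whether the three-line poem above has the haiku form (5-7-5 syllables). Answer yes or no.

Line 1: eagle (2), tumbles (2), here (1) → 5 ✓
Line 2: chrysanthemum (4), like (1), your (1), year (1) → 7 ✓
Line 3: each (1), loneliness (3), sleeps (1) → 5 ✓

Yes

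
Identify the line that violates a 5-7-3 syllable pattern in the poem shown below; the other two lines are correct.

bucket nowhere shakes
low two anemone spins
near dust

Line 1: bucket(2) + nowhere(2) + shakes(1) = 5 ✓
Line 2: low(1) + two(1) + anemone(4) + spins(1) = 7 ✓
Line 3: near(1) + dust(1) = 2 (expected 3)

Line 3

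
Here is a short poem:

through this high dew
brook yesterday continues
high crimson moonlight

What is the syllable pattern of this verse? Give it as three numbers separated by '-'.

4-7-5

Line 1: "through this high dew": 1+1+1+1 = 4
Line 2: "brook yesterday continues": 1+3+3 = 7
Line 3: "high crimson moonlight": 1+2+2 = 5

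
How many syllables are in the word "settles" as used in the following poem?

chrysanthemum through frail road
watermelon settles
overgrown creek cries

2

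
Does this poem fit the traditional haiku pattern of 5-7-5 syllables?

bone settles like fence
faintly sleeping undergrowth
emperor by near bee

Line 1: "bone settles like fence": 1+2+1+1 = 5 ✓
Line 2: "faintly sleeping undergrowth": 2+2+3 = 7 ✓
Line 3: "emperor by near bee": 3+1+1+1 = 6 (expected 5)

No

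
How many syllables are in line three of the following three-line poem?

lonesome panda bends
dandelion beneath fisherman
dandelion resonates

7

Line three: "dandelion resonates": 4+3 = 7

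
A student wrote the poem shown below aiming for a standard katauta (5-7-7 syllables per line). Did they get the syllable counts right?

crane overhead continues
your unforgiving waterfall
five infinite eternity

No

Line 1: crane(1) + overhead(3) + continues(3) = 7 (expected 5)
Line 2: your(1) + unforgiving(4) + waterfall(3) = 8 (expected 7)
Line 3: five(1) + infinite(3) + eternity(4) = 8 (expected 7)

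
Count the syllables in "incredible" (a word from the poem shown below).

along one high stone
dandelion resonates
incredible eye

"incredible" has 4 syllables.

4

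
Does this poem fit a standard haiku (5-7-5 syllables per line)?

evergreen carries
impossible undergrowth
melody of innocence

Line 1: evergreen (3), carries (2) → 5 ✓
Line 2: impossible (4), undergrowth (3) → 7 ✓
Line 3: melody (3), of (1), innocence (3) → 7 (expected 5)

No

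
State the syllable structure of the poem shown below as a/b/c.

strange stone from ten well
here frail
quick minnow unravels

5/2/6

Line 1: strange(1) + stone(1) + from(1) + ten(1) + well(1) = 5
Line 2: here(1) + frail(1) = 2
Line 3: quick(1) + minnow(2) + unravels(3) = 6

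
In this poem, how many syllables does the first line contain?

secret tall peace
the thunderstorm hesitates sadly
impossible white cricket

4

The first line: "secret tall peace": 2+1+1 = 4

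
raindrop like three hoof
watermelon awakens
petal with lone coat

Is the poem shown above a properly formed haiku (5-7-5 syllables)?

Line 1: raindrop (2), like (1), three (1), hoof (1) → 5 ✓
Line 2: watermelon (4), awakens (3) → 7 ✓
Line 3: petal (2), with (1), lone (1), coat (1) → 5 ✓

Yes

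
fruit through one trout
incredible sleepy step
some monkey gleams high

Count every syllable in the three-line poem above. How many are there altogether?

16

Line 1: fruit(1) + through(1) + one(1) + trout(1) = 4
Line 2: incredible(4) + sleepy(2) + step(1) = 7
Line 3: some(1) + monkey(2) + gleams(1) + high(1) = 5
Total: 4 + 7 + 5 = 16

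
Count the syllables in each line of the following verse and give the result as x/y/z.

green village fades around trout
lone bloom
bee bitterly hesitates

7/2/7

Line 1: green(1) + village(2) + fades(1) + around(2) + trout(1) = 7
Line 2: lone(1) + bloom(1) = 2
Line 3: bee(1) + bitterly(3) + hesitates(3) = 7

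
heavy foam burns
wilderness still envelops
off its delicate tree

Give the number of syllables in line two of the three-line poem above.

7

Line two: wilderness (3), still (1), envelops (3) → 7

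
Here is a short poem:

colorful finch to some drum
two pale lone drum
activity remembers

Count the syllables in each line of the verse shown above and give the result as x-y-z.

7-4-7

Line 1: colorful (3), finch (1), to (1), some (1), drum (1) → 7
Line 2: two (1), pale (1), lone (1), drum (1) → 4
Line 3: activity (4), remembers (3) → 7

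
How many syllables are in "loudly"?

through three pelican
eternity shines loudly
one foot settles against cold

2

"loudly" has 2 syllables.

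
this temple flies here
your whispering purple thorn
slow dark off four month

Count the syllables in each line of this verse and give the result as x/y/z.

5/7/5

Line 1: "this temple flies here": 1+2+1+1 = 5
Line 2: "your whispering purple thorn": 1+3+2+1 = 7
Line 3: "slow dark off four month": 1+1+1+1+1 = 5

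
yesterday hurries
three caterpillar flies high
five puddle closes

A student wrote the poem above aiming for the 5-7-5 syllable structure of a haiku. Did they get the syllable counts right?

Line 1: yesterday (3), hurries (2) → 5 ✓
Line 2: three (1), caterpillar (4), flies (1), high (1) → 7 ✓
Line 3: five (1), puddle (2), closes (2) → 5 ✓

Yes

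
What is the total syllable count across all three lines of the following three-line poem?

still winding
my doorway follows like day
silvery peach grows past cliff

17

Line 1: still(1) + winding(2) = 3
Line 2: my(1) + doorway(2) + follows(2) + like(1) + day(1) = 7
Line 3: silvery(3) + peach(1) + grows(1) + past(1) + cliff(1) = 7
Total: 3 + 7 + 7 = 17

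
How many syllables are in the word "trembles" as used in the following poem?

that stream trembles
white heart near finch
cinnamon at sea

2

"trembles" has 2 syllables.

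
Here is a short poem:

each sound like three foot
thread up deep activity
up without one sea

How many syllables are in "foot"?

1

"foot" has 1 syllable.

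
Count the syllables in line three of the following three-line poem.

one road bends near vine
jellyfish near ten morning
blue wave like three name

5

Line three: blue(1) + wave(1) + like(1) + three(1) + name(1) = 5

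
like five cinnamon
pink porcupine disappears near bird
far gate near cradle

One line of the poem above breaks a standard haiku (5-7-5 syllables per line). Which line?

Line 1: like (1), five (1), cinnamon (3) → 5 ✓
Line 2: pink (1), porcupine (3), disappears (3), near (1), bird (1) → 9 (expected 7)
Line 3: far (1), gate (1), near (1), cradle (2) → 5 ✓

Line 2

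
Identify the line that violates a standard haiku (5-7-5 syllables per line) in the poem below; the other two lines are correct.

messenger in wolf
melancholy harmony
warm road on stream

Line 3

Line 1: messenger(3) + in(1) + wolf(1) = 5 ✓
Line 2: melancholy(4) + harmony(3) = 7 ✓
Line 3: warm(1) + road(1) + on(1) + stream(1) = 4 (expected 5)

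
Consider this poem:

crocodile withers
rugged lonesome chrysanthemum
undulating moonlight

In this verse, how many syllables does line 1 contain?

Line 1: crocodile(3) + withers(2) = 5

5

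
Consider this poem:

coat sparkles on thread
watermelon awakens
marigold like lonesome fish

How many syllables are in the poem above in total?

Line 1: coat (1), sparkles (2), on (1), thread (1) → 5
Line 2: watermelon (4), awakens (3) → 7
Line 3: marigold (3), like (1), lonesome (2), fish (1) → 7
Total: 5 + 7 + 7 = 19

19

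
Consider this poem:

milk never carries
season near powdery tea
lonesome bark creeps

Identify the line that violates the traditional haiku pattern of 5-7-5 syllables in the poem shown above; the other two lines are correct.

Line 3

Line 1: "milk never carries": 1+2+2 = 5 ✓
Line 2: "season near powdery tea": 2+1+3+1 = 7 ✓
Line 3: "lonesome bark creeps": 2+1+1 = 4 (expected 5)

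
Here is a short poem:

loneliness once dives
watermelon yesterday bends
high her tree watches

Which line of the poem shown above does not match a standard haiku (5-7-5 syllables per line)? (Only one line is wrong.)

Line 2

Line 1: loneliness (3), once (1), dives (1) → 5 ✓
Line 2: watermelon (4), yesterday (3), bends (1) → 8 (expected 7)
Line 3: high (1), her (1), tree (1), watches (2) → 5 ✓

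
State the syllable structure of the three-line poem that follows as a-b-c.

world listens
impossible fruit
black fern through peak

Line 1: world (1), listens (2) → 3
Line 2: impossible (4), fruit (1) → 5
Line 3: black (1), fern (1), through (1), peak (1) → 4

3-5-4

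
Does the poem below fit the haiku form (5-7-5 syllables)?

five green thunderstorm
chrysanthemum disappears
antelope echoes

Line 1: five (1), green (1), thunderstorm (3) → 5 ✓
Line 2: chrysanthemum (4), disappears (3) → 7 ✓
Line 3: antelope (3), echoes (2) → 5 ✓

Yes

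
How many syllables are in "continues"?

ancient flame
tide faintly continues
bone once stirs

3

"continues" has 3 syllables.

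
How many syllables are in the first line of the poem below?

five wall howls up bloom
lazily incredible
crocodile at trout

5

The first line: five (1), wall (1), howls (1), up (1), bloom (1) → 5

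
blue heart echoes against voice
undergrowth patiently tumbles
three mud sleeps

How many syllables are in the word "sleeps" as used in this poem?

1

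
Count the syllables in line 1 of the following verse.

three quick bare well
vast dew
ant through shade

Line 1: "three quick bare well": 1+1+1+1 = 4

4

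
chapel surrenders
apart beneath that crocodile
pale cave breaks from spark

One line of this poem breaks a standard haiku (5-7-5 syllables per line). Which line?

Line 1: "chapel surrenders": 2+3 = 5 ✓
Line 2: "apart beneath that crocodile": 2+2+1+3 = 8 (expected 7)
Line 3: "pale cave breaks from spark": 1+1+1+1+1 = 5 ✓

Line 2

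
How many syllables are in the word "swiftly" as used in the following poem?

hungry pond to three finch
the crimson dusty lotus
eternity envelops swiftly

2

"swiftly" has 2 syllables.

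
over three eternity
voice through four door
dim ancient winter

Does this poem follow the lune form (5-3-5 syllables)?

Line 1: over (2), three (1), eternity (4) → 7 (expected 5)
Line 2: voice (1), through (1), four (1), door (1) → 4 (expected 3)
Line 3: dim (1), ancient (2), winter (2) → 5 ✓

No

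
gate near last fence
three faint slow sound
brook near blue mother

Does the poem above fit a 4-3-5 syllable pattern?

Line 1: gate (1), near (1), last (1), fence (1) → 4 ✓
Line 2: three (1), faint (1), slow (1), sound (1) → 4 (expected 3)
Line 3: brook (1), near (1), blue (1), mother (2) → 5 ✓

No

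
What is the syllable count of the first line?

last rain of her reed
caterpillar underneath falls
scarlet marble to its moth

The first line: last(1) + rain(1) + of(1) + her(1) + reed(1) = 5

5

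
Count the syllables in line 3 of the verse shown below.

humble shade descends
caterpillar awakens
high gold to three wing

5

Line 3: high(1) + gold(1) + to(1) + three(1) + wing(1) = 5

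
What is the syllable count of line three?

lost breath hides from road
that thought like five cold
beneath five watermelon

7

Line three: beneath (2), five (1), watermelon (4) → 7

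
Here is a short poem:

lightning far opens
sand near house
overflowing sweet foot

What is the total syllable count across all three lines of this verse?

Line 1: "lightning far opens": 2+1+2 = 5
Line 2: "sand near house": 1+1+1 = 3
Line 3: "overflowing sweet foot": 4+1+1 = 6
Total: 5 + 3 + 6 = 14

14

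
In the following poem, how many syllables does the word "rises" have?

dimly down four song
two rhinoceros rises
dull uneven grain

2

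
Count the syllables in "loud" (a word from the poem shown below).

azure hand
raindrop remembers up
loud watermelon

1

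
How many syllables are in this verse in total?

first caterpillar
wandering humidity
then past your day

16

Line 1: first (1), caterpillar (4) → 5
Line 2: wandering (3), humidity (4) → 7
Line 3: then (1), past (1), your (1), day (1) → 4
Total: 5 + 7 + 4 = 16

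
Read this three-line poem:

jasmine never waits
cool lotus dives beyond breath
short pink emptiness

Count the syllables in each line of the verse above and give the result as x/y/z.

Line 1: jasmine (2), never (2), waits (1) → 5
Line 2: cool (1), lotus (2), dives (1), beyond (2), breath (1) → 7
Line 3: short (1), pink (1), emptiness (3) → 5

5/7/5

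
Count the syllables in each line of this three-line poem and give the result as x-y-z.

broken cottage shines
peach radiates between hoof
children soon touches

5-7-5

Line 1: broken(2) + cottage(2) + shines(1) = 5
Line 2: peach(1) + radiates(3) + between(2) + hoof(1) = 7
Line 3: children(2) + soon(1) + touches(2) = 5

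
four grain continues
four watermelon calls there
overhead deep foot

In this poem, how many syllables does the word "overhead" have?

"overhead" has 3 syllables.

3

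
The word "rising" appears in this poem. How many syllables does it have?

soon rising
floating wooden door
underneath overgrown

"rising" has 2 syllables.

2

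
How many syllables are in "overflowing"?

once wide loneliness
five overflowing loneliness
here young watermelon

4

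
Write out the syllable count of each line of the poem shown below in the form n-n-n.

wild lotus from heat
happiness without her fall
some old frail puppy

5-7-5

Line 1: "wild lotus from heat": 1+2+1+1 = 5
Line 2: "happiness without her fall": 3+2+1+1 = 7
Line 3: "some old frail puppy": 1+1+1+2 = 5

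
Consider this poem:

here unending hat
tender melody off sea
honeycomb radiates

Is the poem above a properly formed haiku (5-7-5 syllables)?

No

Line 1: "here unending hat": 1+3+1 = 5 ✓
Line 2: "tender melody off sea": 2+3+1+1 = 7 ✓
Line 3: "honeycomb radiates": 3+3 = 6 (expected 5)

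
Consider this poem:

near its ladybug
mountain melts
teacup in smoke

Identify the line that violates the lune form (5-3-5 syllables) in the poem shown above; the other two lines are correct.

Line 1: "near its ladybug": 1+1+3 = 5 ✓
Line 2: "mountain melts": 2+1 = 3 ✓
Line 3: "teacup in smoke": 2+1+1 = 4 (expected 5)

The third line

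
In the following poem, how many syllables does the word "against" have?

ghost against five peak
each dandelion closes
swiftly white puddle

"against" has 2 syllables.

2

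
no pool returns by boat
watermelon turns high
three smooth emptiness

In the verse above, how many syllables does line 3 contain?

5

Line 3: "three smooth emptiness": 1+1+3 = 5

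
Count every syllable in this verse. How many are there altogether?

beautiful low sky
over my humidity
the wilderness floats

17

Line 1: "beautiful low sky": 3+1+1 = 5
Line 2: "over my humidity": 2+1+4 = 7
Line 3: "the wilderness floats": 1+3+1 = 5
Total: 5 + 7 + 5 = 17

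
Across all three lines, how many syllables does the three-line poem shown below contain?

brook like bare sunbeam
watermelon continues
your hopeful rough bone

Line 1: brook (1), like (1), bare (1), sunbeam (2) → 5
Line 2: watermelon (4), continues (3) → 7
Line 3: your (1), hopeful (2), rough (1), bone (1) → 5
Total: 5 + 7 + 5 = 17

17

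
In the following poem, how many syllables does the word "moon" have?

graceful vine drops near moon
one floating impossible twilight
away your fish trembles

1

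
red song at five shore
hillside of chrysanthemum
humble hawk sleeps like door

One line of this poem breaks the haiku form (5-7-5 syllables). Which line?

Line 1: "red song at five shore": 1+1+1+1+1 = 5 ✓
Line 2: "hillside of chrysanthemum": 2+1+4 = 7 ✓
Line 3: "humble hawk sleeps like door": 2+1+1+1+1 = 6 (expected 5)

The third line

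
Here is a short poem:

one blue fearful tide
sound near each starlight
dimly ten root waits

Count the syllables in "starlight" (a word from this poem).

2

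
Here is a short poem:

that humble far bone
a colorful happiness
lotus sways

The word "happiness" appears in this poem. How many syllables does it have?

3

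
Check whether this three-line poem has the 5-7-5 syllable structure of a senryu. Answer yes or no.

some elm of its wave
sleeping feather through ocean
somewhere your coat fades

Yes

Line 1: some(1) + elm(1) + of(1) + its(1) + wave(1) = 5 ✓
Line 2: sleeping(2) + feather(2) + through(1) + ocean(2) = 7 ✓
Line 3: somewhere(2) + your(1) + coat(1) + fades(1) = 5 ✓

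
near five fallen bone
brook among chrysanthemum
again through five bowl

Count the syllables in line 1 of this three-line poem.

Line 1: near(1) + five(1) + fallen(2) + bone(1) = 5

5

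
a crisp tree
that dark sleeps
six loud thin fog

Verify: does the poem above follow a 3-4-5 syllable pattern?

No

Line 1: "a crisp tree": 1+1+1 = 3 ✓
Line 2: "that dark sleeps": 1+1+1 = 3 (expected 4)
Line 3: "six loud thin fog": 1+1+1+1 = 4 (expected 5)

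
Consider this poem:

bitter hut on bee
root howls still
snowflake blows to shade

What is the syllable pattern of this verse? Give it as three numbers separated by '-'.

5-3-5

Line 1: bitter (2), hut (1), on (1), bee (1) → 5
Line 2: root (1), howls (1), still (1) → 3
Line 3: snowflake (2), blows (1), to (1), shade (1) → 5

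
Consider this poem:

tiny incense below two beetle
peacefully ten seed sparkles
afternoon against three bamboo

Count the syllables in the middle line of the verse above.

7

The middle line: peacefully(3) + ten(1) + seed(1) + sparkles(2) = 7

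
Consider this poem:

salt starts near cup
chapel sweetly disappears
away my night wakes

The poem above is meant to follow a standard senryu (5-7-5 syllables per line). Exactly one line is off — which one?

Line 1: "salt starts near cup": 1+1+1+1 = 4 (expected 5)
Line 2: "chapel sweetly disappears": 2+2+3 = 7 ✓
Line 3: "away my night wakes": 2+1+1+1 = 5 ✓

The first line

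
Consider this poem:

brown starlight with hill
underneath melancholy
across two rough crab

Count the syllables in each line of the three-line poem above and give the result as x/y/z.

5/7/5

Line 1: brown (1), starlight (2), with (1), hill (1) → 5
Line 2: underneath (3), melancholy (4) → 7
Line 3: across (2), two (1), rough (1), crab (1) → 5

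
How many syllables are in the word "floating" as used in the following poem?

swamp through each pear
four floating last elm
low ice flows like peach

"floating" has 2 syllables.

2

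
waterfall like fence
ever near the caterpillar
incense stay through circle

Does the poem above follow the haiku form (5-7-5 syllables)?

Line 1: waterfall(3) + like(1) + fence(1) = 5 ✓
Line 2: ever(2) + near(1) + the(1) + caterpillar(4) = 8 (expected 7)
Line 3: incense(2) + stay(1) + through(1) + circle(2) = 6 (expected 5)

No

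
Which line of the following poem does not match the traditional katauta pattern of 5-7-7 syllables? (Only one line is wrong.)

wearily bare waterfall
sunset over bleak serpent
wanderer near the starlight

Line 1: wearily (3), bare (1), waterfall (3) → 7 (expected 5)
Line 2: sunset (2), over (2), bleak (1), serpent (2) → 7 ✓
Line 3: wanderer (3), near (1), the (1), starlight (2) → 7 ✓

Line 1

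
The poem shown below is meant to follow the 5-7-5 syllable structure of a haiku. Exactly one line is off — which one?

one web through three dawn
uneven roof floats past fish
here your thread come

Line 3

Line 1: one (1), web (1), through (1), three (1), dawn (1) → 5 ✓
Line 2: uneven (3), roof (1), floats (1), past (1), fish (1) → 7 ✓
Line 3: here (1), your (1), thread (1), come (1) → 4 (expected 5)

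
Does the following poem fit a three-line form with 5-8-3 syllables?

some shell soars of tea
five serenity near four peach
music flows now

No

Line 1: some (1), shell (1), soars (1), of (1), tea (1) → 5 ✓
Line 2: five (1), serenity (4), near (1), four (1), peach (1) → 8 ✓
Line 3: music (2), flows (1), now (1) → 4 (expected 3)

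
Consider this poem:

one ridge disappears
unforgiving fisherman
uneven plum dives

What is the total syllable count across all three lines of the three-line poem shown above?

Line 1: "one ridge disappears": 1+1+3 = 5
Line 2: "unforgiving fisherman": 4+3 = 7
Line 3: "uneven plum dives": 3+1+1 = 5
Total: 5 + 7 + 5 = 17

17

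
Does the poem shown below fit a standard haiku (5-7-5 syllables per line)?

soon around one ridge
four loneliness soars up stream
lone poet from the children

Line 1: "soon around one ridge": 1+2+1+1 = 5 ✓
Line 2: "four loneliness soars up stream": 1+3+1+1+1 = 7 ✓
Line 3: "lone poet from the children": 1+2+1+1+2 = 7 (expected 5)

No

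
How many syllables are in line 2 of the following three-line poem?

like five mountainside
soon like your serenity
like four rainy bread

7

Line 2: soon (1), like (1), your (1), serenity (4) → 7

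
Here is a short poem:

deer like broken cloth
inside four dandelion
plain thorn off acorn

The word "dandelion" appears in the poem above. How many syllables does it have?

4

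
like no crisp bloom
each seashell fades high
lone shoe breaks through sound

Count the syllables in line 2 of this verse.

5

Line 2: "each seashell fades high": 1+2+1+1 = 5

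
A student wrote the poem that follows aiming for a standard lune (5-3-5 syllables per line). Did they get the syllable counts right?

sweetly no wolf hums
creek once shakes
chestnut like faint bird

Yes

Line 1: "sweetly no wolf hums": 2+1+1+1 = 5 ✓
Line 2: "creek once shakes": 1+1+1 = 3 ✓
Line 3: "chestnut like faint bird": 2+1+1+1 = 5 ✓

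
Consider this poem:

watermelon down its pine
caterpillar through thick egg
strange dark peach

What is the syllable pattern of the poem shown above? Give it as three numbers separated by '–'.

Line 1: watermelon(4) + down(1) + its(1) + pine(1) = 7
Line 2: caterpillar(4) + through(1) + thick(1) + egg(1) = 7
Line 3: strange(1) + dark(1) + peach(1) = 3

7–7–3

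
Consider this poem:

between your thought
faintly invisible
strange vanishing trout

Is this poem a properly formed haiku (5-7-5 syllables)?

No

Line 1: between(2) + your(1) + thought(1) = 4 (expected 5)
Line 2: faintly(2) + invisible(4) = 6 (expected 7)
Line 3: strange(1) + vanishing(3) + trout(1) = 5 ✓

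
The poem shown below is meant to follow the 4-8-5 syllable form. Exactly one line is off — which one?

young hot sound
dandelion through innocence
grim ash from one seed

Line 1: "young hot sound": 1+1+1 = 3 (expected 4)
Line 2: "dandelion through innocence": 4+1+3 = 8 ✓
Line 3: "grim ash from one seed": 1+1+1+1+1 = 5 ✓

Line 1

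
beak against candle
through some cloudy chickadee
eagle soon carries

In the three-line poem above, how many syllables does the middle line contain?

7

The middle line: through (1), some (1), cloudy (2), chickadee (3) → 7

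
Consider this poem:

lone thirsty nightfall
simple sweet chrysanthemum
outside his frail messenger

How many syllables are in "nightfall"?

2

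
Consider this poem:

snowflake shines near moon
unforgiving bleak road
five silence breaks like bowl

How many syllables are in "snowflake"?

2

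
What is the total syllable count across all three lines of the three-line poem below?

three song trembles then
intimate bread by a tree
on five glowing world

Line 1: three(1) + song(1) + trembles(2) + then(1) = 5
Line 2: intimate(3) + bread(1) + by(1) + a(1) + tree(1) = 7
Line 3: on(1) + five(1) + glowing(2) + world(1) = 5
Total: 5 + 7 + 5 = 17

17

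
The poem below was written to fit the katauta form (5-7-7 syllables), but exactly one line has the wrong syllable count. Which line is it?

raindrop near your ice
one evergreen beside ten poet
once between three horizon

Line 2

Line 1: "raindrop near your ice": 2+1+1+1 = 5 ✓
Line 2: "one evergreen beside ten poet": 1+3+2+1+2 = 9 (expected 7)
Line 3: "once between three horizon": 1+2+1+3 = 7 ✓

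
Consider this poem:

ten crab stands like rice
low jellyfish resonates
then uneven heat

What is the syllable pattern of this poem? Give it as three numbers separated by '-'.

5-7-5

Line 1: ten (1), crab (1), stands (1), like (1), rice (1) → 5
Line 2: low (1), jellyfish (3), resonates (3) → 7
Line 3: then (1), uneven (3), heat (1) → 5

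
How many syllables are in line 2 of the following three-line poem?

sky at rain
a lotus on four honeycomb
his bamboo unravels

8

Line 2: "a lotus on four honeycomb": 1+2+1+1+3 = 8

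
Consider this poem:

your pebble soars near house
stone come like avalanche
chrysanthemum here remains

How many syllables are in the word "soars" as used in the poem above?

1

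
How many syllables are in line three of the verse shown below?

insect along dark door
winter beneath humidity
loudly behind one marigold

8

Line three: loudly (2), behind (2), one (1), marigold (3) → 8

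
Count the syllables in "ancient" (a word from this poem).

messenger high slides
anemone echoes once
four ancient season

"ancient" has 2 syllables.

2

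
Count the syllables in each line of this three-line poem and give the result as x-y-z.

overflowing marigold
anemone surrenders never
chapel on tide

Line 1: overflowing(4) + marigold(3) = 7
Line 2: anemone(4) + surrenders(3) + never(2) = 9
Line 3: chapel(2) + on(1) + tide(1) = 4

7-9-4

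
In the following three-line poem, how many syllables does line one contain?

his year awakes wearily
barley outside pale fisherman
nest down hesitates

7

Line one: his(1) + year(1) + awakes(2) + wearily(3) = 7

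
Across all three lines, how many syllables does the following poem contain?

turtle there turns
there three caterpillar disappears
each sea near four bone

Line 1: turtle (2), there (1), turns (1) → 4
Line 2: there (1), three (1), caterpillar (4), disappears (3) → 9
Line 3: each (1), sea (1), near (1), four (1), bone (1) → 5
Total: 4 + 9 + 5 = 18

18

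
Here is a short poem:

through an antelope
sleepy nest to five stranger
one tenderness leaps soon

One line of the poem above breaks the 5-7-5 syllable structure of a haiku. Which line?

Line 1: "through an antelope": 1+1+3 = 5 ✓
Line 2: "sleepy nest to five stranger": 2+1+1+1+2 = 7 ✓
Line 3: "one tenderness leaps soon": 1+3+1+1 = 6 (expected 5)

The third line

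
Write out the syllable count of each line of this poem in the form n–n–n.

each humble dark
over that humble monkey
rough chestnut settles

4–7–5

Line 1: each (1), humble (2), dark (1) → 4
Line 2: over (2), that (1), humble (2), monkey (2) → 7
Line 3: rough (1), chestnut (2), settles (2) → 5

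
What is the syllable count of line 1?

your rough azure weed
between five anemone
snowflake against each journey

Line 1: your(1) + rough(1) + azure(2) + weed(1) = 5

5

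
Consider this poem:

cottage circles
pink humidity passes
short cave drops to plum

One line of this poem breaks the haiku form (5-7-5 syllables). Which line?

Line 1: cottage (2), circles (2) → 4 (expected 5)
Line 2: pink (1), humidity (4), passes (2) → 7 ✓
Line 3: short (1), cave (1), drops (1), to (1), plum (1) → 5 ✓

The first line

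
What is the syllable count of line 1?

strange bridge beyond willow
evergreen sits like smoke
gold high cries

Line 1: "strange bridge beyond willow": 1+1+2+2 = 6

6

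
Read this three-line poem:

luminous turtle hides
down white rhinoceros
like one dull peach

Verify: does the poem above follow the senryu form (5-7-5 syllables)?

No

Line 1: luminous(3) + turtle(2) + hides(1) = 6 (expected 5)
Line 2: down(1) + white(1) + rhinoceros(4) = 6 (expected 7)
Line 3: like(1) + one(1) + dull(1) + peach(1) = 4 (expected 5)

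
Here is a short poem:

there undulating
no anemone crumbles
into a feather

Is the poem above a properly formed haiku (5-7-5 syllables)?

Yes

Line 1: there (1), undulating (4) → 5 ✓
Line 2: no (1), anemone (4), crumbles (2) → 7 ✓
Line 3: into (2), a (1), feather (2) → 5 ✓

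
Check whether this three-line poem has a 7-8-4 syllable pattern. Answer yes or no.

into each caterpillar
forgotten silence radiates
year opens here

Line 1: into (2), each (1), caterpillar (4) → 7 ✓
Line 2: forgotten (3), silence (2), radiates (3) → 8 ✓
Line 3: year (1), opens (2), here (1) → 4 ✓

Yes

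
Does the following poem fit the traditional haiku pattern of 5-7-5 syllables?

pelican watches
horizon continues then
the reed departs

Line 1: pelican(3) + watches(2) = 5 ✓
Line 2: horizon(3) + continues(3) + then(1) = 7 ✓
Line 3: the(1) + reed(1) + departs(2) = 4 (expected 5)

No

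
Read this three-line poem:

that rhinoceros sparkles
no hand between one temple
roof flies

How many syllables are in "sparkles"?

"sparkles" has 2 syllables.

2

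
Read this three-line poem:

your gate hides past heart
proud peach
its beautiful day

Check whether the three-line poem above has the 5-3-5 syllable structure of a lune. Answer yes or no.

Line 1: your (1), gate (1), hides (1), past (1), heart (1) → 5 ✓
Line 2: proud (1), peach (1) → 2 (expected 3)
Line 3: its (1), beautiful (3), day (1) → 5 ✓

No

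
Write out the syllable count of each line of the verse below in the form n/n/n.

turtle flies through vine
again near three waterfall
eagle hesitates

Line 1: turtle (2), flies (1), through (1), vine (1) → 5
Line 2: again (2), near (1), three (1), waterfall (3) → 7
Line 3: eagle (2), hesitates (3) → 5

5/7/5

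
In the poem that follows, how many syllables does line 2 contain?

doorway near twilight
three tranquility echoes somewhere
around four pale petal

9

Line 2: "three tranquility echoes somewhere": 1+4+2+2 = 9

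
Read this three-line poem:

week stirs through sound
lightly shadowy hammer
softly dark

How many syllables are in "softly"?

2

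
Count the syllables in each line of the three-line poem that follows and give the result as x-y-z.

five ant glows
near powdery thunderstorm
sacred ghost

Line 1: five(1) + ant(1) + glows(1) = 3
Line 2: near(1) + powdery(3) + thunderstorm(3) = 7
Line 3: sacred(2) + ghost(1) = 3

3-7-3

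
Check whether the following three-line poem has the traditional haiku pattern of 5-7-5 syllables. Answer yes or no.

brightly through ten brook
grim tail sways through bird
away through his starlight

Line 1: "brightly through ten brook": 2+1+1+1 = 5 ✓
Line 2: "grim tail sways through bird": 1+1+1+1+1 = 5 (expected 7)
Line 3: "away through his starlight": 2+1+1+2 = 6 (expected 5)

No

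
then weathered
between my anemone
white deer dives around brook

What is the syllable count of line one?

3

Line one: "then weathered": 1+2 = 3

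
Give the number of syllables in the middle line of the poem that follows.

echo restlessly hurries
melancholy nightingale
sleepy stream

7

The middle line: "melancholy nightingale": 4+3 = 7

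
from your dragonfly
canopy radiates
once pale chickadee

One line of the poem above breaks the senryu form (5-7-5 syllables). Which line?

Line 1: "from your dragonfly": 1+1+3 = 5 ✓
Line 2: "canopy radiates": 3+3 = 6 (expected 7)
Line 3: "once pale chickadee": 1+1+3 = 5 ✓

The second line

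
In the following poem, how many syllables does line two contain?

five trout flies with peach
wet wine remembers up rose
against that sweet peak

7

Line two: wet(1) + wine(1) + remembers(3) + up(1) + rose(1) = 7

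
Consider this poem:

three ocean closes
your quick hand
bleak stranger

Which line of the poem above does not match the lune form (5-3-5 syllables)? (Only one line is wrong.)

Line 1: three(1) + ocean(2) + closes(2) = 5 ✓
Line 2: your(1) + quick(1) + hand(1) = 3 ✓
Line 3: bleak(1) + stranger(2) = 3 (expected 5)

Line 3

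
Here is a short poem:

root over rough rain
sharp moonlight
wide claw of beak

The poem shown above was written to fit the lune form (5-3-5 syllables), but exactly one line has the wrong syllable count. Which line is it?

Line 1: "root over rough rain": 1+2+1+1 = 5 ✓
Line 2: "sharp moonlight": 1+2 = 3 ✓
Line 3: "wide claw of beak": 1+1+1+1 = 4 (expected 5)

The third line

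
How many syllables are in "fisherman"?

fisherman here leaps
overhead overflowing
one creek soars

3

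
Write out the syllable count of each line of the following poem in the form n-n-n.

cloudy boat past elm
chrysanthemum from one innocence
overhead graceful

Line 1: "cloudy boat past elm": 2+1+1+1 = 5
Line 2: "chrysanthemum from one innocence": 4+1+1+3 = 9
Line 3: "overhead graceful": 3+2 = 5

5-9-5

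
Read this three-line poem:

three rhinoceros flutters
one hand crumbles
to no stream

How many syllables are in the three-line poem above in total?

Line 1: three (1), rhinoceros (4), flutters (2) → 7
Line 2: one (1), hand (1), crumbles (2) → 4
Line 3: to (1), no (1), stream (1) → 3
Total: 7 + 4 + 3 = 14

14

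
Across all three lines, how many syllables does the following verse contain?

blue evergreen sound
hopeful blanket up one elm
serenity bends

17

Line 1: blue(1) + evergreen(3) + sound(1) = 5
Line 2: hopeful(2) + blanket(2) + up(1) + one(1) + elm(1) = 7
Line 3: serenity(4) + bends(1) = 5
Total: 5 + 7 + 5 = 17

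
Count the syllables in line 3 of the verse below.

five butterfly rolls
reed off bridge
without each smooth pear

Line 3: without(2) + each(1) + smooth(1) + pear(1) = 5

5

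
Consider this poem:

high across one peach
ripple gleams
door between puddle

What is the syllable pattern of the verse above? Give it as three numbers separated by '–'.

Line 1: high(1) + across(2) + one(1) + peach(1) = 5
Line 2: ripple(2) + gleams(1) = 3
Line 3: door(1) + between(2) + puddle(2) = 5

5–3–5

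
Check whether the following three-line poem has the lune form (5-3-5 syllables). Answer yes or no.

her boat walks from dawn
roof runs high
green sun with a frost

Yes

Line 1: her(1) + boat(1) + walks(1) + from(1) + dawn(1) = 5 ✓
Line 2: roof(1) + runs(1) + high(1) = 3 ✓
Line 3: green(1) + sun(1) + with(1) + a(1) + frost(1) = 5 ✓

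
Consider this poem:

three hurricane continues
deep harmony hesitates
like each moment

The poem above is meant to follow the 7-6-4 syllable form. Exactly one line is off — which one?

The second line

Line 1: three (1), hurricane (3), continues (3) → 7 ✓
Line 2: deep (1), harmony (3), hesitates (3) → 7 (expected 6)
Line 3: like (1), each (1), moment (2) → 4 ✓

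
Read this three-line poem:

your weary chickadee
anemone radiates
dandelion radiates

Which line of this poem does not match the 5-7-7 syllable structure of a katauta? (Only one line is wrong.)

Line 1: your(1) + weary(2) + chickadee(3) = 6 (expected 5)
Line 2: anemone(4) + radiates(3) = 7 ✓
Line 3: dandelion(4) + radiates(3) = 7 ✓

Line 1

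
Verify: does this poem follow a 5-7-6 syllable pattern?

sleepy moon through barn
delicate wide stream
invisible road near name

Line 1: "sleepy moon through barn": 2+1+1+1 = 5 ✓
Line 2: "delicate wide stream": 3+1+1 = 5 (expected 7)
Line 3: "invisible road near name": 4+1+1+1 = 7 (expected 6)

No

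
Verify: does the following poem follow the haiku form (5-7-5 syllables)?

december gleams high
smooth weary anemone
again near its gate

Line 1: december (3), gleams (1), high (1) → 5 ✓
Line 2: smooth (1), weary (2), anemone (4) → 7 ✓
Line 3: again (2), near (1), its (1), gate (1) → 5 ✓

Yes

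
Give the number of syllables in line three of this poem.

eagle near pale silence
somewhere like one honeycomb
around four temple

5

Line three: around (2), four (1), temple (2) → 5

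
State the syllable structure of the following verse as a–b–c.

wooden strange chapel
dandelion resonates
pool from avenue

Line 1: wooden (2), strange (1), chapel (2) → 5
Line 2: dandelion (4), resonates (3) → 7
Line 3: pool (1), from (1), avenue (3) → 5

5–7–5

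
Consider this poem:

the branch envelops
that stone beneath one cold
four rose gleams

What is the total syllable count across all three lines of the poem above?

14

Line 1: the (1), branch (1), envelops (3) → 5
Line 2: that (1), stone (1), beneath (2), one (1), cold (1) → 6
Line 3: four (1), rose (1), gleams (1) → 3
Total: 5 + 6 + 3 = 14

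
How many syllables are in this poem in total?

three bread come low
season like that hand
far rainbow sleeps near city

16

Line 1: "three bread come low": 1+1+1+1 = 4
Line 2: "season like that hand": 2+1+1+1 = 5
Line 3: "far rainbow sleeps near city": 1+2+1+1+2 = 7
Total: 4 + 5 + 7 = 16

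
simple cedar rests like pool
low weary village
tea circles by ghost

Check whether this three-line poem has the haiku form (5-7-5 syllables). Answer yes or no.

Line 1: simple(2) + cedar(2) + rests(1) + like(1) + pool(1) = 7 (expected 5)
Line 2: low(1) + weary(2) + village(2) = 5 (expected 7)
Line 3: tea(1) + circles(2) + by(1) + ghost(1) = 5 ✓

No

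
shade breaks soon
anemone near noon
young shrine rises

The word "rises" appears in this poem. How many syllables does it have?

"rises" has 2 syllables.

2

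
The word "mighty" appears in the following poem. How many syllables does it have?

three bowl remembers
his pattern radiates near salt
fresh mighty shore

2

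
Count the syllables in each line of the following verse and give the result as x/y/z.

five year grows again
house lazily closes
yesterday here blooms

Line 1: five(1) + year(1) + grows(1) + again(2) = 5
Line 2: house(1) + lazily(3) + closes(2) = 6
Line 3: yesterday(3) + here(1) + blooms(1) = 5

5/6/5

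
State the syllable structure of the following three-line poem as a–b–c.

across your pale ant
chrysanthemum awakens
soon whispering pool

5–7–5

Line 1: "across your pale ant": 2+1+1+1 = 5
Line 2: "chrysanthemum awakens": 4+3 = 7
Line 3: "soon whispering pool": 1+3+1 = 5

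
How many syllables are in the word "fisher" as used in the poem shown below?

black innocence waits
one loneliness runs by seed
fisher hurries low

2

"fisher" has 2 syllables.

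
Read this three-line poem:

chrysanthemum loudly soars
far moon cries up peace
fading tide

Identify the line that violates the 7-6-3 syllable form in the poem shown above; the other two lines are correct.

Line 1: "chrysanthemum loudly soars": 4+2+1 = 7 ✓
Line 2: "far moon cries up peace": 1+1+1+1+1 = 5 (expected 6)
Line 3: "fading tide": 2+1 = 3 ✓

Line 2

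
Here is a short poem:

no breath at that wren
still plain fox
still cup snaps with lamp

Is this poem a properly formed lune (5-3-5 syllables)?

Yes

Line 1: no(1) + breath(1) + at(1) + that(1) + wren(1) = 5 ✓
Line 2: still(1) + plain(1) + fox(1) = 3 ✓
Line 3: still(1) + cup(1) + snaps(1) + with(1) + lamp(1) = 5 ✓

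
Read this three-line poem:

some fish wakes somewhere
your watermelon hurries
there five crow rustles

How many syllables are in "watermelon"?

4

"watermelon" has 4 syllables.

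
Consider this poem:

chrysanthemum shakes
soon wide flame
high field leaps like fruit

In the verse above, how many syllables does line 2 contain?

3

Line 2: soon (1), wide (1), flame (1) → 3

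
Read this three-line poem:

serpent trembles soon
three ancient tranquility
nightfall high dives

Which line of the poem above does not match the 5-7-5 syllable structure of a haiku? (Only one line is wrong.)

Line 1: serpent (2), trembles (2), soon (1) → 5 ✓
Line 2: three (1), ancient (2), tranquility (4) → 7 ✓
Line 3: nightfall (2), high (1), dives (1) → 4 (expected 5)

Line 3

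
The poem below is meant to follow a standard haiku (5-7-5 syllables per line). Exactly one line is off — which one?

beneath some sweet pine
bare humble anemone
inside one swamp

Line 3

Line 1: beneath (2), some (1), sweet (1), pine (1) → 5 ✓
Line 2: bare (1), humble (2), anemone (4) → 7 ✓
Line 3: inside (2), one (1), swamp (1) → 4 (expected 5)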